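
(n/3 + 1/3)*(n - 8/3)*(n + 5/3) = n^3/3 - 49*n/27 - 40/27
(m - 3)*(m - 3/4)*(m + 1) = m^3 - 11*m^2/4 - 3*m/2 + 9/4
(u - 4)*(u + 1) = u^2 - 3*u - 4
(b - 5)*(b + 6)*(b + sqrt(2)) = b^3 + b^2 + sqrt(2)*b^2 - 30*b + sqrt(2)*b - 30*sqrt(2)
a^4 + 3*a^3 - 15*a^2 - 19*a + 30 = (a - 3)*(a - 1)*(a + 2)*(a + 5)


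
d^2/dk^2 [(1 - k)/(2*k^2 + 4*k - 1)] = 4*(-8*(k - 1)*(k + 1)^2 + (3*k + 1)*(2*k^2 + 4*k - 1))/(2*k^2 + 4*k - 1)^3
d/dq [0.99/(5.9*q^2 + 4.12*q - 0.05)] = (-11.682*q - 4.0788)/(5.9*q^2 + 4.12*q - 0.05)^2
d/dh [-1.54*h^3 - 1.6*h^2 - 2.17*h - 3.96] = -4.62*h^2 - 3.2*h - 2.17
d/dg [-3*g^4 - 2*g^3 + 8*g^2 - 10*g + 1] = -12*g^3 - 6*g^2 + 16*g - 10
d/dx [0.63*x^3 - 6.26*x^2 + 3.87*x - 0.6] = 1.89*x^2 - 12.52*x + 3.87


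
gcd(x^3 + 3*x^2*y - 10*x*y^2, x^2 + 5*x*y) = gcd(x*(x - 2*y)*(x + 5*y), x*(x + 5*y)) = x^2 + 5*x*y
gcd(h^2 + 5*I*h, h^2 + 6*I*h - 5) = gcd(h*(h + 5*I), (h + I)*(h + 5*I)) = h + 5*I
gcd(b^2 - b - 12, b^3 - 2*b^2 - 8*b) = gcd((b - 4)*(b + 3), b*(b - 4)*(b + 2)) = b - 4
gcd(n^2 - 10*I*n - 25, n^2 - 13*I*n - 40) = n - 5*I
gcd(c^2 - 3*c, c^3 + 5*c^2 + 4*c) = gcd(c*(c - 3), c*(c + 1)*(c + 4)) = c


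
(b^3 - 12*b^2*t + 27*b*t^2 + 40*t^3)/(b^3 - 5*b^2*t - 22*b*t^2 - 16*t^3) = (b - 5*t)/(b + 2*t)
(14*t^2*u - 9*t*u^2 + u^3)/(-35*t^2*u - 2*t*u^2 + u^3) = (-2*t + u)/(5*t + u)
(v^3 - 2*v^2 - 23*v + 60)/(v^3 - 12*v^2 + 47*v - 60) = (v + 5)/(v - 5)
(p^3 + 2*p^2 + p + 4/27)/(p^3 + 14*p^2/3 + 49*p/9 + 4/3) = (p + 1/3)/(p + 3)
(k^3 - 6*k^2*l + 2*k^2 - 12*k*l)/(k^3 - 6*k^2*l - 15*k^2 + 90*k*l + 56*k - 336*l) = k*(k + 2)/(k^2 - 15*k + 56)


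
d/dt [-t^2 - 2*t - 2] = -2*t - 2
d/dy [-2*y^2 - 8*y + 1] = -4*y - 8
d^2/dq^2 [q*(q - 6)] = 2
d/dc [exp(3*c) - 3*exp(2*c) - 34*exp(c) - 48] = (3*exp(2*c) - 6*exp(c) - 34)*exp(c)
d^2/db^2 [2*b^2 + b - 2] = 4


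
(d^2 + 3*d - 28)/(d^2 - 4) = (d^2 + 3*d - 28)/(d^2 - 4)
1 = 1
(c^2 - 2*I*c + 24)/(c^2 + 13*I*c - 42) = (c^2 - 2*I*c + 24)/(c^2 + 13*I*c - 42)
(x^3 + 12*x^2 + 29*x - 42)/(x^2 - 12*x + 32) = (x^3 + 12*x^2 + 29*x - 42)/(x^2 - 12*x + 32)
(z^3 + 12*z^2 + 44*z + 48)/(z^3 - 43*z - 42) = (z^2 + 6*z + 8)/(z^2 - 6*z - 7)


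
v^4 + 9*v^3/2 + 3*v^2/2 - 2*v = v*(v - 1/2)*(v + 1)*(v + 4)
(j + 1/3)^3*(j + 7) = j^4 + 8*j^3 + 22*j^2/3 + 64*j/27 + 7/27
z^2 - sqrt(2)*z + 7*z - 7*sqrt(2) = (z + 7)*(z - sqrt(2))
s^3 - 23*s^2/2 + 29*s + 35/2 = (s - 7)*(s - 5)*(s + 1/2)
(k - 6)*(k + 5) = k^2 - k - 30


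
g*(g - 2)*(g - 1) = g^3 - 3*g^2 + 2*g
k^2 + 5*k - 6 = (k - 1)*(k + 6)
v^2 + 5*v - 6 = (v - 1)*(v + 6)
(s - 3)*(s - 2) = s^2 - 5*s + 6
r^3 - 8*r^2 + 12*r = r*(r - 6)*(r - 2)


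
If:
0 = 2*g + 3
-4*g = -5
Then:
No Solution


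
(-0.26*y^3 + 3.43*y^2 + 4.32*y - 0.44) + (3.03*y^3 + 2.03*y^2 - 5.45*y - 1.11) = 2.77*y^3 + 5.46*y^2 - 1.13*y - 1.55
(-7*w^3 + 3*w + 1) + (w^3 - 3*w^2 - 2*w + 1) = -6*w^3 - 3*w^2 + w + 2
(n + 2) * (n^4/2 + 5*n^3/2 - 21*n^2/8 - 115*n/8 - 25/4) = n^5/2 + 7*n^4/2 + 19*n^3/8 - 157*n^2/8 - 35*n - 25/2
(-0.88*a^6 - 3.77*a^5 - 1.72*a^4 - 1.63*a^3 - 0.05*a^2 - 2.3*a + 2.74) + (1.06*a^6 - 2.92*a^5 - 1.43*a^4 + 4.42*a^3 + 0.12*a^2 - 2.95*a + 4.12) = 0.18*a^6 - 6.69*a^5 - 3.15*a^4 + 2.79*a^3 + 0.07*a^2 - 5.25*a + 6.86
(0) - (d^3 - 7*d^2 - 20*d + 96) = -d^3 + 7*d^2 + 20*d - 96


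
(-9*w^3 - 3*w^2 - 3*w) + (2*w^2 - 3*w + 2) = -9*w^3 - w^2 - 6*w + 2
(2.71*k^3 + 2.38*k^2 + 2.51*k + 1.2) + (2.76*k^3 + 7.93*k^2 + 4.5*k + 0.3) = 5.47*k^3 + 10.31*k^2 + 7.01*k + 1.5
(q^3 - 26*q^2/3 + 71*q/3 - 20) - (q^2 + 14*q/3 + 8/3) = q^3 - 29*q^2/3 + 19*q - 68/3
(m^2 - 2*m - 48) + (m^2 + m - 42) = 2*m^2 - m - 90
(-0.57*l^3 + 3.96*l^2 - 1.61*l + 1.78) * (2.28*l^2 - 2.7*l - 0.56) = -1.2996*l^5 + 10.5678*l^4 - 14.0436*l^3 + 6.1878*l^2 - 3.9044*l - 0.9968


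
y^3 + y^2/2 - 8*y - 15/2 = (y - 3)*(y + 1)*(y + 5/2)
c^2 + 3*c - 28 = (c - 4)*(c + 7)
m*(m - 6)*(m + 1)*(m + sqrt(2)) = m^4 - 5*m^3 + sqrt(2)*m^3 - 5*sqrt(2)*m^2 - 6*m^2 - 6*sqrt(2)*m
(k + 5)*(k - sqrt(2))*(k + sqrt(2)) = k^3 + 5*k^2 - 2*k - 10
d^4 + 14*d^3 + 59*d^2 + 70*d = d*(d + 2)*(d + 5)*(d + 7)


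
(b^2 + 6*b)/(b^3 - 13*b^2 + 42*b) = (b + 6)/(b^2 - 13*b + 42)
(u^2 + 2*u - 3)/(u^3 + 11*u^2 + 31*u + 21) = (u - 1)/(u^2 + 8*u + 7)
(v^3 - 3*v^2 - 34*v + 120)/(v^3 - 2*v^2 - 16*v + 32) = (v^2 + v - 30)/(v^2 + 2*v - 8)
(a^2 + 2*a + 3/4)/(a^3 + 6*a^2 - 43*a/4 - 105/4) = (2*a + 1)/(2*a^2 + 9*a - 35)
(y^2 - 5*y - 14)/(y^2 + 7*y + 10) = (y - 7)/(y + 5)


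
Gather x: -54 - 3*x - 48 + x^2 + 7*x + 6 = x^2 + 4*x - 96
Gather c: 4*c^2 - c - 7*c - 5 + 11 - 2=4*c^2 - 8*c + 4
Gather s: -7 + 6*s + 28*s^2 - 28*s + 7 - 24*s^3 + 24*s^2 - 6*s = -24*s^3 + 52*s^2 - 28*s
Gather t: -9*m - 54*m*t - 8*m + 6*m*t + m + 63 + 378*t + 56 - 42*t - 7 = -16*m + t*(336 - 48*m) + 112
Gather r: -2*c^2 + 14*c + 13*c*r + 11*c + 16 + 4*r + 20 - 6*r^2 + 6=-2*c^2 + 25*c - 6*r^2 + r*(13*c + 4) + 42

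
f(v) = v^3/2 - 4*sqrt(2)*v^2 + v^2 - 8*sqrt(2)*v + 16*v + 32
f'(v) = 3*v^2/2 - 8*sqrt(2)*v + 2*v - 8*sqrt(2) + 16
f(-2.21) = -6.50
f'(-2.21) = 32.60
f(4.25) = 6.19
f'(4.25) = -7.80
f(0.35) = 33.09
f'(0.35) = 1.61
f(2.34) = 23.87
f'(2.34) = -8.89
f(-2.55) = -18.52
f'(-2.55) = 38.19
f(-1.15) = 19.69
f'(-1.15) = 17.38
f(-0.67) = 26.62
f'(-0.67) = 11.60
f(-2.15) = -4.57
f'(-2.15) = 31.64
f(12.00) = 281.65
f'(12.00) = 108.92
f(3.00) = 17.65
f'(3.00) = -9.75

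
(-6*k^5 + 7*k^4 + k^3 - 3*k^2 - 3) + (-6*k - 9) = -6*k^5 + 7*k^4 + k^3 - 3*k^2 - 6*k - 12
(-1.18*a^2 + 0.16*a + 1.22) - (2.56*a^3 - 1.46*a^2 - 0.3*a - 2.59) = -2.56*a^3 + 0.28*a^2 + 0.46*a + 3.81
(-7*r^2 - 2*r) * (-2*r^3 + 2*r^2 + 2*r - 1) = 14*r^5 - 10*r^4 - 18*r^3 + 3*r^2 + 2*r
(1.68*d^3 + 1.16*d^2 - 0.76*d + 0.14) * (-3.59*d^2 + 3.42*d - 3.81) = -6.0312*d^5 + 1.5812*d^4 + 0.294799999999999*d^3 - 7.5214*d^2 + 3.3744*d - 0.5334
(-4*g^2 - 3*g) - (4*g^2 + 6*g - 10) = -8*g^2 - 9*g + 10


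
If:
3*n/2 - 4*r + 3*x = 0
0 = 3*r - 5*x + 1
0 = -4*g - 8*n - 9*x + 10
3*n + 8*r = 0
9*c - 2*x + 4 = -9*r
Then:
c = -15/31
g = 151/62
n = -8/31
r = 3/31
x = 8/31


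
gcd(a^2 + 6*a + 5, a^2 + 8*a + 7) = a + 1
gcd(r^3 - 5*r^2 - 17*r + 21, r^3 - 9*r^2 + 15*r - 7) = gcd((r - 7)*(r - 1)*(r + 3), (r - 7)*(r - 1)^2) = r^2 - 8*r + 7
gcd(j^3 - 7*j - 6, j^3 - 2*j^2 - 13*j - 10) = j^2 + 3*j + 2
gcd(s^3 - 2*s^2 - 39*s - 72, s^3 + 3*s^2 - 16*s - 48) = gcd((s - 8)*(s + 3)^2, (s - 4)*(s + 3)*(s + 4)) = s + 3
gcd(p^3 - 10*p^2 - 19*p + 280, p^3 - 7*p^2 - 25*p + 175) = p^2 - 2*p - 35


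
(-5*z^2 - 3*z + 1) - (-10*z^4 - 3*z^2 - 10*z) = 10*z^4 - 2*z^2 + 7*z + 1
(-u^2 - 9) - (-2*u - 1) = -u^2 + 2*u - 8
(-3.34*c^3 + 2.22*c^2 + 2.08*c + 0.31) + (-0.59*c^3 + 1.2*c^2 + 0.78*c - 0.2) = -3.93*c^3 + 3.42*c^2 + 2.86*c + 0.11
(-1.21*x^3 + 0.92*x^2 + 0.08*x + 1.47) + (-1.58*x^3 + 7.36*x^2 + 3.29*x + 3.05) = -2.79*x^3 + 8.28*x^2 + 3.37*x + 4.52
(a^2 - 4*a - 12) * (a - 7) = a^3 - 11*a^2 + 16*a + 84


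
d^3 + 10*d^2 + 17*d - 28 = (d - 1)*(d + 4)*(d + 7)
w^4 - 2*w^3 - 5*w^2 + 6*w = w*(w - 3)*(w - 1)*(w + 2)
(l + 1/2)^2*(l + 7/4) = l^3 + 11*l^2/4 + 2*l + 7/16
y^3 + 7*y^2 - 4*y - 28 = (y - 2)*(y + 2)*(y + 7)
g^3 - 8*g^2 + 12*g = g*(g - 6)*(g - 2)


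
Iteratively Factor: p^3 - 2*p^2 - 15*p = (p - 5)*(p^2 + 3*p) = (p - 5)*(p + 3)*(p)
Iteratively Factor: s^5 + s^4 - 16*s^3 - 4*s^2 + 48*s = (s + 2)*(s^4 - s^3 - 14*s^2 + 24*s) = (s + 2)*(s + 4)*(s^3 - 5*s^2 + 6*s) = (s - 3)*(s + 2)*(s + 4)*(s^2 - 2*s) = (s - 3)*(s - 2)*(s + 2)*(s + 4)*(s)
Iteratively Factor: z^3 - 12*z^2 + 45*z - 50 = (z - 5)*(z^2 - 7*z + 10) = (z - 5)*(z - 2)*(z - 5)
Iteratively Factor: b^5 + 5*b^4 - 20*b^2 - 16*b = (b + 1)*(b^4 + 4*b^3 - 4*b^2 - 16*b) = b*(b + 1)*(b^3 + 4*b^2 - 4*b - 16) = b*(b + 1)*(b + 4)*(b^2 - 4) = b*(b - 2)*(b + 1)*(b + 4)*(b + 2)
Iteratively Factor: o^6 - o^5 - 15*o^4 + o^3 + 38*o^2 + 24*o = (o + 1)*(o^5 - 2*o^4 - 13*o^3 + 14*o^2 + 24*o) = (o + 1)^2*(o^4 - 3*o^3 - 10*o^2 + 24*o) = o*(o + 1)^2*(o^3 - 3*o^2 - 10*o + 24) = o*(o + 1)^2*(o + 3)*(o^2 - 6*o + 8) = o*(o - 4)*(o + 1)^2*(o + 3)*(o - 2)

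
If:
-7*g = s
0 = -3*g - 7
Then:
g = -7/3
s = 49/3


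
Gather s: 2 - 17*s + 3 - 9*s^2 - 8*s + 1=-9*s^2 - 25*s + 6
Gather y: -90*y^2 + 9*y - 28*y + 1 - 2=-90*y^2 - 19*y - 1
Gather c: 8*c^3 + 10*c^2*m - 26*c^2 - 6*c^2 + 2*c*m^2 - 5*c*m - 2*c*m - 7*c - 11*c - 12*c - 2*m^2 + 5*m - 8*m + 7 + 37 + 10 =8*c^3 + c^2*(10*m - 32) + c*(2*m^2 - 7*m - 30) - 2*m^2 - 3*m + 54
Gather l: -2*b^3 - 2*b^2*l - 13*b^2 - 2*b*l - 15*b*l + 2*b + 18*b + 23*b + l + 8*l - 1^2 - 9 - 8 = -2*b^3 - 13*b^2 + 43*b + l*(-2*b^2 - 17*b + 9) - 18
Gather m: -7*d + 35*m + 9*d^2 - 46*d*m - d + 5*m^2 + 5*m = 9*d^2 - 8*d + 5*m^2 + m*(40 - 46*d)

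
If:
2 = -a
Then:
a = -2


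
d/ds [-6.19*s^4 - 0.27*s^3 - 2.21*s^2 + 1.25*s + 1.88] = -24.76*s^3 - 0.81*s^2 - 4.42*s + 1.25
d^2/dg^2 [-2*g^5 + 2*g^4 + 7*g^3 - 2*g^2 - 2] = -40*g^3 + 24*g^2 + 42*g - 4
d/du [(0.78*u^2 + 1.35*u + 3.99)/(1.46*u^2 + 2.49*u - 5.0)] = (-0.0287999999999995*u^2 - 19.4508*u - 16.6851)/(2.1316*u^4 + 7.2708*u^3 - 8.3999*u^2 - 24.9*u + 25.0)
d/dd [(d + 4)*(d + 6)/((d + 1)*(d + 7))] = 2*(-d^2 - 17*d - 61)/(d^4 + 16*d^3 + 78*d^2 + 112*d + 49)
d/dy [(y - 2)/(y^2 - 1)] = (y^2 - 2*y*(y - 2) - 1)/(y^2 - 1)^2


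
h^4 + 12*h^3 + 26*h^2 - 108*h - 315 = (h - 3)*(h + 3)*(h + 5)*(h + 7)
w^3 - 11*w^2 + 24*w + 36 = (w - 6)^2*(w + 1)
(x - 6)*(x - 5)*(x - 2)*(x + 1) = x^4 - 12*x^3 + 39*x^2 - 8*x - 60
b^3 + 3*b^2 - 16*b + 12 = (b - 2)*(b - 1)*(b + 6)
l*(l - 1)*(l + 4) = l^3 + 3*l^2 - 4*l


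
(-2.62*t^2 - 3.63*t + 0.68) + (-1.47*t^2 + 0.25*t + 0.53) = -4.09*t^2 - 3.38*t + 1.21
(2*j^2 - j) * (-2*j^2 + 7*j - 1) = -4*j^4 + 16*j^3 - 9*j^2 + j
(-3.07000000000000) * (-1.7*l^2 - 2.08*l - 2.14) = 5.219*l^2 + 6.3856*l + 6.5698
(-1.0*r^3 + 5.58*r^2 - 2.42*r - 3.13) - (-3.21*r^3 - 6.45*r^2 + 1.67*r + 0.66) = 2.21*r^3 + 12.03*r^2 - 4.09*r - 3.79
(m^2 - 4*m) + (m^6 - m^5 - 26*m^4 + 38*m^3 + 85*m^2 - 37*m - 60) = m^6 - m^5 - 26*m^4 + 38*m^3 + 86*m^2 - 41*m - 60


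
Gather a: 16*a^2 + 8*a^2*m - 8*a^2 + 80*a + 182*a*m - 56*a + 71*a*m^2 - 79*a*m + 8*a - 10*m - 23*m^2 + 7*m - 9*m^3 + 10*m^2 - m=a^2*(8*m + 8) + a*(71*m^2 + 103*m + 32) - 9*m^3 - 13*m^2 - 4*m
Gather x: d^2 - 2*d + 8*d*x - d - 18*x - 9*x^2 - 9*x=d^2 - 3*d - 9*x^2 + x*(8*d - 27)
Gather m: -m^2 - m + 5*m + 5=-m^2 + 4*m + 5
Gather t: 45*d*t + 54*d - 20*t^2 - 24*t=54*d - 20*t^2 + t*(45*d - 24)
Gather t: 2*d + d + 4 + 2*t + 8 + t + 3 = 3*d + 3*t + 15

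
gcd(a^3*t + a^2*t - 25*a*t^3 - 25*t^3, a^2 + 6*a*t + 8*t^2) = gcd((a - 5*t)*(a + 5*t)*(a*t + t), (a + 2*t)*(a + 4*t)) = 1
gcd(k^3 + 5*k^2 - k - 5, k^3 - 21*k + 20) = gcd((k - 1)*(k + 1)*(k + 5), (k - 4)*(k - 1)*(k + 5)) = k^2 + 4*k - 5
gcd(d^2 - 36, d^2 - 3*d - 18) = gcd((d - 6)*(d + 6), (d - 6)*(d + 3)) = d - 6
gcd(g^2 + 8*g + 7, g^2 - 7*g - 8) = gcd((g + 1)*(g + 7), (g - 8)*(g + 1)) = g + 1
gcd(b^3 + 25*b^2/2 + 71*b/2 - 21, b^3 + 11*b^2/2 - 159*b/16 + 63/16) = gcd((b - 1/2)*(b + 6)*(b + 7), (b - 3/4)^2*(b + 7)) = b + 7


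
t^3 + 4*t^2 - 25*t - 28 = (t - 4)*(t + 1)*(t + 7)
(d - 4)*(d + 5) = d^2 + d - 20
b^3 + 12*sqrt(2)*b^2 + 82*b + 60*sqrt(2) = (b + sqrt(2))*(b + 5*sqrt(2))*(b + 6*sqrt(2))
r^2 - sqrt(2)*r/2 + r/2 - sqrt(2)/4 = (r + 1/2)*(r - sqrt(2)/2)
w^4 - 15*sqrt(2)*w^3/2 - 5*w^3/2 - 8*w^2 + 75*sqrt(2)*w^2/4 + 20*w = w*(w - 5/2)*(w - 8*sqrt(2))*(w + sqrt(2)/2)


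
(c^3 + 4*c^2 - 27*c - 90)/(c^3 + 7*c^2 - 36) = (c - 5)/(c - 2)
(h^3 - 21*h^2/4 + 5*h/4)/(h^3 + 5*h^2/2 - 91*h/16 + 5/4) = 4*h*(h - 5)/(4*h^2 + 11*h - 20)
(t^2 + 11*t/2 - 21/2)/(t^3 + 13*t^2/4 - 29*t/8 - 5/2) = 4*(2*t^2 + 11*t - 21)/(8*t^3 + 26*t^2 - 29*t - 20)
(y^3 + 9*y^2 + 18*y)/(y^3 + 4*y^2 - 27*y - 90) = y/(y - 5)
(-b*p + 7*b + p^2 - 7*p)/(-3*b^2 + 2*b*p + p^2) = (p - 7)/(3*b + p)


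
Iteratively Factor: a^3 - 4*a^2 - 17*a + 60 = (a - 3)*(a^2 - a - 20) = (a - 5)*(a - 3)*(a + 4)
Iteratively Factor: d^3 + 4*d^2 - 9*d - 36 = (d - 3)*(d^2 + 7*d + 12) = (d - 3)*(d + 3)*(d + 4)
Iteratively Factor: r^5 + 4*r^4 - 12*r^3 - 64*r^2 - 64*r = (r - 4)*(r^4 + 8*r^3 + 20*r^2 + 16*r) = (r - 4)*(r + 2)*(r^3 + 6*r^2 + 8*r) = (r - 4)*(r + 2)*(r + 4)*(r^2 + 2*r) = r*(r - 4)*(r + 2)*(r + 4)*(r + 2)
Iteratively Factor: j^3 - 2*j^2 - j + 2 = (j - 2)*(j^2 - 1) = (j - 2)*(j + 1)*(j - 1)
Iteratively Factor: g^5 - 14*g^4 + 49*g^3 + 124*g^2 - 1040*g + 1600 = (g - 4)*(g^4 - 10*g^3 + 9*g^2 + 160*g - 400) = (g - 4)*(g + 4)*(g^3 - 14*g^2 + 65*g - 100) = (g - 5)*(g - 4)*(g + 4)*(g^2 - 9*g + 20) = (g - 5)*(g - 4)^2*(g + 4)*(g - 5)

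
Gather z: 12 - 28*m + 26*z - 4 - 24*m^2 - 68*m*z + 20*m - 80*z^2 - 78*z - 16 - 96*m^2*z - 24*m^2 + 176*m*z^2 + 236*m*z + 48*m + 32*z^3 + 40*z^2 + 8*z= -48*m^2 + 40*m + 32*z^3 + z^2*(176*m - 40) + z*(-96*m^2 + 168*m - 44) - 8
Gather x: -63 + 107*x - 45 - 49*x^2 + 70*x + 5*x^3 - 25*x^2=5*x^3 - 74*x^2 + 177*x - 108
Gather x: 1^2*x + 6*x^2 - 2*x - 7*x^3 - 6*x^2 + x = -7*x^3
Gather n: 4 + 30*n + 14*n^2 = 14*n^2 + 30*n + 4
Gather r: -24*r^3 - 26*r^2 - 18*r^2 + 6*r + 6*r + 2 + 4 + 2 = -24*r^3 - 44*r^2 + 12*r + 8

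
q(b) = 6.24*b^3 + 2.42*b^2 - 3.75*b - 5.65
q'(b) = 18.72*b^2 + 4.84*b - 3.75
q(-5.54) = -971.60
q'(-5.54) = 543.98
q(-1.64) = -20.52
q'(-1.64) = 38.66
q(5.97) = 1385.94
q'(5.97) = 692.34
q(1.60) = 20.10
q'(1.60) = 51.92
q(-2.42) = -70.84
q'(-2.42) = 94.17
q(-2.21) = -52.90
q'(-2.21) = 76.98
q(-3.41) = -212.15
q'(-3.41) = 197.42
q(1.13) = 2.21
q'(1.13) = 25.62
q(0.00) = -5.65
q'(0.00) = -3.75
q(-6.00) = -1243.87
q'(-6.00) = 641.13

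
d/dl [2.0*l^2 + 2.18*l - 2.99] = 4.0*l + 2.18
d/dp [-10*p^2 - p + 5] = -20*p - 1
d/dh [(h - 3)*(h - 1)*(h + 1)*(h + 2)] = 4*h^3 - 3*h^2 - 14*h + 1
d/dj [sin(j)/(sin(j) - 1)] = -cos(j)/(sin(j) - 1)^2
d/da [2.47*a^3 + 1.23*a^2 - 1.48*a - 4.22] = 7.41*a^2 + 2.46*a - 1.48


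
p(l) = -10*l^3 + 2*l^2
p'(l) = -30*l^2 + 4*l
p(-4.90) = 1224.51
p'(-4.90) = -739.90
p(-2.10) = 101.43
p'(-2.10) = -140.70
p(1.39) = -22.99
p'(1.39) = -52.40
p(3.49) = -400.73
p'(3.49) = -351.44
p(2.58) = -158.42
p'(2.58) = -189.37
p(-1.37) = 29.47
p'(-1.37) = -61.79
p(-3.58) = 484.46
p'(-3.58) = -398.81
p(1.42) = -24.60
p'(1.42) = -54.81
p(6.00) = -2088.00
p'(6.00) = -1056.00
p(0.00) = 0.00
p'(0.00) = 0.00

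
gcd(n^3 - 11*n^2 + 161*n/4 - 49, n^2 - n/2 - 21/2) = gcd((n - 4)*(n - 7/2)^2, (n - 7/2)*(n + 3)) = n - 7/2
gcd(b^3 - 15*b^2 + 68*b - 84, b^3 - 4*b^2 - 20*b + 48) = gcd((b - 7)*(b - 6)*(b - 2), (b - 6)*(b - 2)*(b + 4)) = b^2 - 8*b + 12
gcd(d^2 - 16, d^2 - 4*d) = d - 4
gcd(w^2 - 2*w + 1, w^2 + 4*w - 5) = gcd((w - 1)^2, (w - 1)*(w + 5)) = w - 1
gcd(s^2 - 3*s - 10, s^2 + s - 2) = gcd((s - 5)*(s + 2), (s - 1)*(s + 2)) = s + 2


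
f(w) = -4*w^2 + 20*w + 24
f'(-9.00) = 92.00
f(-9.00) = -480.00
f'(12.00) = -76.00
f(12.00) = -312.00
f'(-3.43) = 47.44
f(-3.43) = -91.66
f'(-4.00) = 52.00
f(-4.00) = -120.00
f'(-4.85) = 58.80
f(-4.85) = -167.09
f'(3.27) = -6.16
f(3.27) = 46.63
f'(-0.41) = 23.28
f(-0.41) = 15.13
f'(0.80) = 13.60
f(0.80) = 37.44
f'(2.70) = -1.60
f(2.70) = 48.84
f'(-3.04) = 44.32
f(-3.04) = -73.77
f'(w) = 20 - 8*w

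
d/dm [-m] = -1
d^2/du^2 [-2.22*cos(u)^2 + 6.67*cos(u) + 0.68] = -6.67*cos(u) + 4.44*cos(2*u)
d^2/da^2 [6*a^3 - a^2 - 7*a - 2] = 36*a - 2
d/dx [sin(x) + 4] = cos(x)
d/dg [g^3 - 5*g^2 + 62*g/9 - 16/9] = 3*g^2 - 10*g + 62/9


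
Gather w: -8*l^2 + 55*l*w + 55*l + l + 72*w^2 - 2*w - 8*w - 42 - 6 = -8*l^2 + 56*l + 72*w^2 + w*(55*l - 10) - 48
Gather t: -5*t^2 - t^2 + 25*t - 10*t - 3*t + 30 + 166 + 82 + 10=-6*t^2 + 12*t + 288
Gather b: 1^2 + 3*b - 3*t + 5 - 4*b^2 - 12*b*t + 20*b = -4*b^2 + b*(23 - 12*t) - 3*t + 6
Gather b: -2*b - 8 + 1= -2*b - 7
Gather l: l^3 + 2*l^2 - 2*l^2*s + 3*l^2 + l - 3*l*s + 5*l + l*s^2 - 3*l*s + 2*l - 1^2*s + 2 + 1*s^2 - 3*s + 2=l^3 + l^2*(5 - 2*s) + l*(s^2 - 6*s + 8) + s^2 - 4*s + 4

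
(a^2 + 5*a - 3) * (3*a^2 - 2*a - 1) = 3*a^4 + 13*a^3 - 20*a^2 + a + 3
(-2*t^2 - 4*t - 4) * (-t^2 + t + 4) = 2*t^4 + 2*t^3 - 8*t^2 - 20*t - 16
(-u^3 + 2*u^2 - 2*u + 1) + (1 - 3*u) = -u^3 + 2*u^2 - 5*u + 2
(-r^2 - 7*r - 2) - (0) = -r^2 - 7*r - 2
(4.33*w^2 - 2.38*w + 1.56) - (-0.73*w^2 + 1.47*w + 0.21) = 5.06*w^2 - 3.85*w + 1.35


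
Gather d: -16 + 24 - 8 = 0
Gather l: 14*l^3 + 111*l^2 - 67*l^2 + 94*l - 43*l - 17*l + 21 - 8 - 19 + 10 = 14*l^3 + 44*l^2 + 34*l + 4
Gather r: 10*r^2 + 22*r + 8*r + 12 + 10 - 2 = 10*r^2 + 30*r + 20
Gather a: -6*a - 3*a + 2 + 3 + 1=6 - 9*a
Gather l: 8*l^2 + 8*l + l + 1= 8*l^2 + 9*l + 1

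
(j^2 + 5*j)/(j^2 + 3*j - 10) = j/(j - 2)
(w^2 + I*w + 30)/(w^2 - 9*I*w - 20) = (w + 6*I)/(w - 4*I)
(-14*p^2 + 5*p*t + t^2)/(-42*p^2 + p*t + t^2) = (2*p - t)/(6*p - t)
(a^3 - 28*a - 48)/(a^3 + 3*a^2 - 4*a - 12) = (a^2 - 2*a - 24)/(a^2 + a - 6)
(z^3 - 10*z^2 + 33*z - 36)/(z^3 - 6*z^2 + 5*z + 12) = (z - 3)/(z + 1)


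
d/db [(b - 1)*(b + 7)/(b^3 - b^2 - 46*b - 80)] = ((b - 1)*(b + 7)*(-3*b^2 + 2*b + 46) - 2*(b + 3)*(-b^3 + b^2 + 46*b + 80))/(-b^3 + b^2 + 46*b + 80)^2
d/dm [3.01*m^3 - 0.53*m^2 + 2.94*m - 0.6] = 9.03*m^2 - 1.06*m + 2.94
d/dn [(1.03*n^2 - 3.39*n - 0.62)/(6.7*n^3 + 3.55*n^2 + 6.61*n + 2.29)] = (-6.901*n^4 + 45.426*n^3 + 31.3048*n^2 + 9.1194*n - 3.6649)/(44.89*n^6 + 47.57*n^5 + 101.1765*n^4 + 77.617*n^3 + 59.9511*n^2 + 30.2738*n + 5.2441)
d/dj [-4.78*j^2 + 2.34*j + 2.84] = 2.34 - 9.56*j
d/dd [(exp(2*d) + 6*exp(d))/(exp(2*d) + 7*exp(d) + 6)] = exp(d)/(exp(2*d) + 2*exp(d) + 1)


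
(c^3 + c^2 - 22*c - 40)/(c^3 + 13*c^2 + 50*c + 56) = (c - 5)/(c + 7)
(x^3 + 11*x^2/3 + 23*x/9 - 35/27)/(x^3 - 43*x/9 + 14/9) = (x + 5/3)/(x - 2)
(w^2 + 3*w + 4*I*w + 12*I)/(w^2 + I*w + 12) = (w + 3)/(w - 3*I)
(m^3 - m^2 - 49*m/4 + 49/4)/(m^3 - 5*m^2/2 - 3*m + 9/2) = (4*m^2 - 49)/(2*(2*m^2 - 3*m - 9))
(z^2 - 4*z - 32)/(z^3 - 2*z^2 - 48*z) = (z + 4)/(z*(z + 6))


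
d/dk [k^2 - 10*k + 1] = 2*k - 10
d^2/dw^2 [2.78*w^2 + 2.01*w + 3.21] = 5.56000000000000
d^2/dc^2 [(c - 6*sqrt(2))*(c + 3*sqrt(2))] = 2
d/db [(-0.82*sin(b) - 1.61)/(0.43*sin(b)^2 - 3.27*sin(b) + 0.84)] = (0.3526*sin(b)^2 + 1.3846*sin(b) - 5.9535)*cos(b)/(0.1849*sin(b)^4 - 2.8122*sin(b)^3 + 11.4153*sin(b)^2 - 5.4936*sin(b) + 0.7056)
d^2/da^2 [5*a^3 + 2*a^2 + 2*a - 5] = 30*a + 4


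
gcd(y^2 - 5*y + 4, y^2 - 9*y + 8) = y - 1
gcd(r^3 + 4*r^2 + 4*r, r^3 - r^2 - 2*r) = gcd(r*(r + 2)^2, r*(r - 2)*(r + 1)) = r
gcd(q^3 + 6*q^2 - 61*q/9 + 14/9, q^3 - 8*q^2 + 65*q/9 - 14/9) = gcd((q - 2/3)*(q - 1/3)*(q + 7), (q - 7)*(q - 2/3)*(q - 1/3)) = q^2 - q + 2/9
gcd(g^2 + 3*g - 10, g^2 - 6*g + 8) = g - 2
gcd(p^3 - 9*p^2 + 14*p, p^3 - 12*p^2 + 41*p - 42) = p^2 - 9*p + 14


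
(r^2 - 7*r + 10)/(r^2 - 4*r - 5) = (r - 2)/(r + 1)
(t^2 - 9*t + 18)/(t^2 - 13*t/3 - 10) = 3*(t - 3)/(3*t + 5)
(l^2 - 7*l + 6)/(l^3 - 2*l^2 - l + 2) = (l - 6)/(l^2 - l - 2)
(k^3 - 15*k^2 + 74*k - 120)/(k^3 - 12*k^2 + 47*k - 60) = (k - 6)/(k - 3)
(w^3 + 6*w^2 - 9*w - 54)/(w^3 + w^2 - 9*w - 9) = (w + 6)/(w + 1)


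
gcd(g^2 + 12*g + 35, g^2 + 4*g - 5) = g + 5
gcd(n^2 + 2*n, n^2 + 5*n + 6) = n + 2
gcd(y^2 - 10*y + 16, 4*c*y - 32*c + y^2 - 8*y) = y - 8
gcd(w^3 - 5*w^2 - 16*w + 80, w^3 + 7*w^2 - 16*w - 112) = w^2 - 16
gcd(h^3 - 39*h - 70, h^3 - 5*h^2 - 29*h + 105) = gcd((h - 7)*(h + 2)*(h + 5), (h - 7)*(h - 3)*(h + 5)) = h^2 - 2*h - 35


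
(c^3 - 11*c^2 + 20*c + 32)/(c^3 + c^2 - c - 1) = (c^2 - 12*c + 32)/(c^2 - 1)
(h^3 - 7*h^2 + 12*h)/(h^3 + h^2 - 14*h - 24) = h*(h - 3)/(h^2 + 5*h + 6)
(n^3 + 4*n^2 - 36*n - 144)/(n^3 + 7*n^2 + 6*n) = (n^2 - 2*n - 24)/(n*(n + 1))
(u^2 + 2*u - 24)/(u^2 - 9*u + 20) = (u + 6)/(u - 5)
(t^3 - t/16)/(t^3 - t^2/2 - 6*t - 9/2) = (16*t^3 - t)/(16*t^3 - 8*t^2 - 96*t - 72)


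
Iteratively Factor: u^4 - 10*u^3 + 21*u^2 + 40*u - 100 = (u - 5)*(u^3 - 5*u^2 - 4*u + 20) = (u - 5)*(u - 2)*(u^2 - 3*u - 10) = (u - 5)*(u - 2)*(u + 2)*(u - 5)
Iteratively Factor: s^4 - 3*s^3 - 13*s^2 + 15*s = (s)*(s^3 - 3*s^2 - 13*s + 15) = s*(s - 5)*(s^2 + 2*s - 3) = s*(s - 5)*(s - 1)*(s + 3)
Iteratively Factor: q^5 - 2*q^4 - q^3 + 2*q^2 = (q - 1)*(q^4 - q^3 - 2*q^2) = (q - 1)*(q + 1)*(q^3 - 2*q^2) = q*(q - 1)*(q + 1)*(q^2 - 2*q) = q^2*(q - 1)*(q + 1)*(q - 2)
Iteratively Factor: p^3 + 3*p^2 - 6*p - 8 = (p - 2)*(p^2 + 5*p + 4) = (p - 2)*(p + 4)*(p + 1)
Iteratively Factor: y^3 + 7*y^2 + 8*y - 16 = (y + 4)*(y^2 + 3*y - 4) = (y + 4)^2*(y - 1)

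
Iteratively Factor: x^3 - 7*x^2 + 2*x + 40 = (x - 4)*(x^2 - 3*x - 10) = (x - 4)*(x + 2)*(x - 5)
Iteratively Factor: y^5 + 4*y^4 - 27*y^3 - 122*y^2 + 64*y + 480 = (y + 4)*(y^4 - 27*y^2 - 14*y + 120) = (y + 3)*(y + 4)*(y^3 - 3*y^2 - 18*y + 40) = (y - 5)*(y + 3)*(y + 4)*(y^2 + 2*y - 8) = (y - 5)*(y - 2)*(y + 3)*(y + 4)*(y + 4)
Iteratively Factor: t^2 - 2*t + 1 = (t - 1)*(t - 1)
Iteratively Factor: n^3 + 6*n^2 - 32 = (n + 4)*(n^2 + 2*n - 8) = (n - 2)*(n + 4)*(n + 4)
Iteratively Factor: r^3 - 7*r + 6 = (r - 1)*(r^2 + r - 6) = (r - 2)*(r - 1)*(r + 3)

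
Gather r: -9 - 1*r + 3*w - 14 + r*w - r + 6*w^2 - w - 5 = r*(w - 2) + 6*w^2 + 2*w - 28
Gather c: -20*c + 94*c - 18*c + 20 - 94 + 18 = 56*c - 56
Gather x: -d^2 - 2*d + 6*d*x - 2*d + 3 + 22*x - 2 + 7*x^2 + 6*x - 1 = -d^2 - 4*d + 7*x^2 + x*(6*d + 28)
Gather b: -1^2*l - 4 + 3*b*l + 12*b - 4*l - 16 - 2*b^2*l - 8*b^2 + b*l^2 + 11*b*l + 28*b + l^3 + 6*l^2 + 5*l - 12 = b^2*(-2*l - 8) + b*(l^2 + 14*l + 40) + l^3 + 6*l^2 - 32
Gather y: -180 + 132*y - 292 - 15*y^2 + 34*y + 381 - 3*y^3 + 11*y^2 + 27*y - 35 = -3*y^3 - 4*y^2 + 193*y - 126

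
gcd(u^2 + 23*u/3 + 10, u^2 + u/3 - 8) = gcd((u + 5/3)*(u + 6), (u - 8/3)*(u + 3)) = 1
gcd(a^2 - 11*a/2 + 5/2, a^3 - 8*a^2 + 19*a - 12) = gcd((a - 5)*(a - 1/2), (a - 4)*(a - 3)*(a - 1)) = 1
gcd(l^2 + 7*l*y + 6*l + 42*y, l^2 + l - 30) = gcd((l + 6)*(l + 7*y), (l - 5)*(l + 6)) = l + 6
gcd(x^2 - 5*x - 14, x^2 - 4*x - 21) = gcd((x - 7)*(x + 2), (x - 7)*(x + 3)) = x - 7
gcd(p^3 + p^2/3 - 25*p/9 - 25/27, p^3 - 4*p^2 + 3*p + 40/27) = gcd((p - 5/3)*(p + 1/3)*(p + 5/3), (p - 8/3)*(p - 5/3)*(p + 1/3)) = p^2 - 4*p/3 - 5/9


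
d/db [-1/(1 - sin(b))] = -cos(b)/(sin(b) - 1)^2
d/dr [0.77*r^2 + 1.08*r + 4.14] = 1.54*r + 1.08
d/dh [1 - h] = -1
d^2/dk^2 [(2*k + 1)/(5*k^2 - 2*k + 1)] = 2*(4*(2*k + 1)*(5*k - 1)^2 - (30*k + 1)*(5*k^2 - 2*k + 1))/(5*k^2 - 2*k + 1)^3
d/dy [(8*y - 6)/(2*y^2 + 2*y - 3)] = 4*(-4*y^2 + 6*y - 3)/(4*y^4 + 8*y^3 - 8*y^2 - 12*y + 9)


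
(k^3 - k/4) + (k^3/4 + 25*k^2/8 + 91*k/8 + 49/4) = 5*k^3/4 + 25*k^2/8 + 89*k/8 + 49/4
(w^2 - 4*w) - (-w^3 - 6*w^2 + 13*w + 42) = w^3 + 7*w^2 - 17*w - 42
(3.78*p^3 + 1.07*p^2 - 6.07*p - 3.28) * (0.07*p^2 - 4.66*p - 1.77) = 0.2646*p^5 - 17.5399*p^4 - 12.1017*p^3 + 26.1627*p^2 + 26.0287*p + 5.8056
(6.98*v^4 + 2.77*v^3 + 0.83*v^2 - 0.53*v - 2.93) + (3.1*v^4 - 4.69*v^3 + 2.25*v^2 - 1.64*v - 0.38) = 10.08*v^4 - 1.92*v^3 + 3.08*v^2 - 2.17*v - 3.31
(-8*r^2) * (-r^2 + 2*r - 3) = 8*r^4 - 16*r^3 + 24*r^2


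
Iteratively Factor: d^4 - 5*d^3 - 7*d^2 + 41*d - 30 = (d + 3)*(d^3 - 8*d^2 + 17*d - 10) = (d - 1)*(d + 3)*(d^2 - 7*d + 10) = (d - 5)*(d - 1)*(d + 3)*(d - 2)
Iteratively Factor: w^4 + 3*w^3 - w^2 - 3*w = (w + 3)*(w^3 - w) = (w + 1)*(w + 3)*(w^2 - w) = w*(w + 1)*(w + 3)*(w - 1)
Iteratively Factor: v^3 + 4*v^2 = (v)*(v^2 + 4*v) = v^2*(v + 4)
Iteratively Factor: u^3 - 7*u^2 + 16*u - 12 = (u - 3)*(u^2 - 4*u + 4) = (u - 3)*(u - 2)*(u - 2)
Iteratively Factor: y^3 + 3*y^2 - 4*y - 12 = (y + 2)*(y^2 + y - 6) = (y + 2)*(y + 3)*(y - 2)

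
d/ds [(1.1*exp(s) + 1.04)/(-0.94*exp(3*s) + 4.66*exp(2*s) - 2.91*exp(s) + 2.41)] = (2.068*exp(3*s) - 2.1932*exp(2*s) - 9.6928*exp(s) + 5.6774)*exp(s)/(0.8836*exp(6*s) - 8.7608*exp(5*s) + 27.1864*exp(4*s) - 31.652*exp(3*s) + 30.9293*exp(2*s) - 14.0262*exp(s) + 5.8081)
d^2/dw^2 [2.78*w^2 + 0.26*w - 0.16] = 5.56000000000000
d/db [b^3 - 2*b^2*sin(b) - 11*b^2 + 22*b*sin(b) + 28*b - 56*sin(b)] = -2*b^2*cos(b) + 3*b^2 - 4*b*sin(b) + 22*b*cos(b) - 22*b + 22*sin(b) - 56*cos(b) + 28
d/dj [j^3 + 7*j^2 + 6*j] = 3*j^2 + 14*j + 6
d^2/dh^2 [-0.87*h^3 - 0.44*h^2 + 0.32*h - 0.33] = -5.22*h - 0.88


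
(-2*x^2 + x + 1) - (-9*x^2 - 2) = 7*x^2 + x + 3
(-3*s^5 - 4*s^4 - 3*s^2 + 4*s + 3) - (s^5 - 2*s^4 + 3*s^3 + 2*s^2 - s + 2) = -4*s^5 - 2*s^4 - 3*s^3 - 5*s^2 + 5*s + 1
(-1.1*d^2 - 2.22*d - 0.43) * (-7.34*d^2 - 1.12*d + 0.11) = 8.074*d^4 + 17.5268*d^3 + 5.5216*d^2 + 0.2374*d - 0.0473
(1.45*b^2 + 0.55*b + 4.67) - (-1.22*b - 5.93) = 1.45*b^2 + 1.77*b + 10.6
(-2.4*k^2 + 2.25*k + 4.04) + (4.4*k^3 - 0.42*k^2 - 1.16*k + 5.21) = 4.4*k^3 - 2.82*k^2 + 1.09*k + 9.25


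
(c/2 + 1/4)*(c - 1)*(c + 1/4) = c^3/2 - c^2/8 - 5*c/16 - 1/16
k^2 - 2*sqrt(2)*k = k*(k - 2*sqrt(2))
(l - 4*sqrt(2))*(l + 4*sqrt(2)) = l^2 - 32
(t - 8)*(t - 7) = t^2 - 15*t + 56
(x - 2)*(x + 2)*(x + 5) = x^3 + 5*x^2 - 4*x - 20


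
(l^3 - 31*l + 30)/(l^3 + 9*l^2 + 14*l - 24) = (l - 5)/(l + 4)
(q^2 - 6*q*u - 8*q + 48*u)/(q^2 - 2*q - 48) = (q - 6*u)/(q + 6)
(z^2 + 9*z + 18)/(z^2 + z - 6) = (z + 6)/(z - 2)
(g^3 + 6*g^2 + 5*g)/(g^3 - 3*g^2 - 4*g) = (g + 5)/(g - 4)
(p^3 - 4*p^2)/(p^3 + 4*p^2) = (p - 4)/(p + 4)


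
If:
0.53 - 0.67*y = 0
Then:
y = 0.79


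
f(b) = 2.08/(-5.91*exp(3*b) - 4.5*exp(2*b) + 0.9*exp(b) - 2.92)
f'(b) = 2.08*(17.73*exp(3*b) + 9.0*exp(2*b) - 0.9*exp(b))/(-5.91*exp(3*b) - 4.5*exp(2*b) + 0.9*exp(b) - 2.92)^2 = (36.8784*exp(2*b) + 18.72*exp(b) - 1.872)*exp(b)/(5.91*exp(3*b) + 4.5*exp(2*b) - 0.9*exp(b) + 2.92)^2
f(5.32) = -0.00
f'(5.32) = 0.00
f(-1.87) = -0.71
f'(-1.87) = 0.03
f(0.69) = -0.03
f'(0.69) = 0.08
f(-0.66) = -0.47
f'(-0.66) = 0.46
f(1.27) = -0.01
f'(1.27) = 0.02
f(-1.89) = -0.72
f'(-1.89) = 0.03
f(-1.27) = -0.66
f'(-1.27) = 0.18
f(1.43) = -0.00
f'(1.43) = 0.01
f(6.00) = 0.00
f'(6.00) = 0.00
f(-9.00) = -0.71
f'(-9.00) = 0.00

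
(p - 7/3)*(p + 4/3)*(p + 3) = p^3 + 2*p^2 - 55*p/9 - 28/3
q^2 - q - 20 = (q - 5)*(q + 4)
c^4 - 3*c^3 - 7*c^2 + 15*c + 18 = (c - 3)^2*(c + 1)*(c + 2)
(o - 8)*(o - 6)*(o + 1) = o^3 - 13*o^2 + 34*o + 48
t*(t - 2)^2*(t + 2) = t^4 - 2*t^3 - 4*t^2 + 8*t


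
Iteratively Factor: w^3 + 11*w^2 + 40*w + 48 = (w + 3)*(w^2 + 8*w + 16) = (w + 3)*(w + 4)*(w + 4)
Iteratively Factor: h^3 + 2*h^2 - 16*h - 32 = (h + 2)*(h^2 - 16) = (h - 4)*(h + 2)*(h + 4)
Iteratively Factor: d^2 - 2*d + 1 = (d - 1)*(d - 1)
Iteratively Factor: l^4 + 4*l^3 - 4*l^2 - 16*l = (l - 2)*(l^3 + 6*l^2 + 8*l) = (l - 2)*(l + 2)*(l^2 + 4*l) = l*(l - 2)*(l + 2)*(l + 4)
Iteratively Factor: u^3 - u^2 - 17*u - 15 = (u + 3)*(u^2 - 4*u - 5) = (u - 5)*(u + 3)*(u + 1)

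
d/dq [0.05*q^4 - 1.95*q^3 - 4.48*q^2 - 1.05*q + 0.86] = 0.2*q^3 - 5.85*q^2 - 8.96*q - 1.05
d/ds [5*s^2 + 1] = 10*s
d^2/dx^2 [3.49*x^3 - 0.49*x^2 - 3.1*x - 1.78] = 20.94*x - 0.98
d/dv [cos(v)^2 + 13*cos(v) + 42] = -(2*cos(v) + 13)*sin(v)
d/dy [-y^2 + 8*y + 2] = 8 - 2*y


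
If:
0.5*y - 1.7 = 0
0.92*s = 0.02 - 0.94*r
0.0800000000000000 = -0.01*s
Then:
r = 7.85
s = -8.00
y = 3.40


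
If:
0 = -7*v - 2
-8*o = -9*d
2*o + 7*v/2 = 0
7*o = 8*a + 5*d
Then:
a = 23/144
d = 4/9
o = 1/2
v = -2/7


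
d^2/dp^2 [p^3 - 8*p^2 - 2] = 6*p - 16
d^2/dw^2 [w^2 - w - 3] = 2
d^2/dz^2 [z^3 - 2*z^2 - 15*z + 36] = 6*z - 4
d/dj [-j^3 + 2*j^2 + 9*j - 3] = -3*j^2 + 4*j + 9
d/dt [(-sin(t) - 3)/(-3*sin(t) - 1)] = -8*cos(t)/(3*sin(t) + 1)^2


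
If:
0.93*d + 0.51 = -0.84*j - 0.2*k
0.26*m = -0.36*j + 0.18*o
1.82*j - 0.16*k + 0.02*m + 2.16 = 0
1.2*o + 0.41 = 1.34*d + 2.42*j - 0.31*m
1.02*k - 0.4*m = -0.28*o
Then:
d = 0.34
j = -1.13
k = 0.62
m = 0.01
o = -2.25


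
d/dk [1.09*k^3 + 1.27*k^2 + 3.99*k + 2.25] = 3.27*k^2 + 2.54*k + 3.99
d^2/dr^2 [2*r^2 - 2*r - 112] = 4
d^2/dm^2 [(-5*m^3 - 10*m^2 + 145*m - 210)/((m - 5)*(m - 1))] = 20*(-7*m^3 - 3*m^2 + 123*m - 241)/(m^6 - 18*m^5 + 123*m^4 - 396*m^3 + 615*m^2 - 450*m + 125)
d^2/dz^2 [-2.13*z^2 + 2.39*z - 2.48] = -4.26000000000000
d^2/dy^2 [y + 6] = 0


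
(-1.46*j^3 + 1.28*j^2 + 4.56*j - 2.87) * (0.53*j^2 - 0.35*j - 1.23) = -0.7738*j^5 + 1.1894*j^4 + 3.7646*j^3 - 4.6915*j^2 - 4.6043*j + 3.5301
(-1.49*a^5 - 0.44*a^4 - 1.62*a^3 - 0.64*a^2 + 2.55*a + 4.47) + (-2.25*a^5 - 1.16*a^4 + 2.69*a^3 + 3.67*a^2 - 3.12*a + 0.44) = -3.74*a^5 - 1.6*a^4 + 1.07*a^3 + 3.03*a^2 - 0.57*a + 4.91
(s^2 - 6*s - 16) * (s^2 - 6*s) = s^4 - 12*s^3 + 20*s^2 + 96*s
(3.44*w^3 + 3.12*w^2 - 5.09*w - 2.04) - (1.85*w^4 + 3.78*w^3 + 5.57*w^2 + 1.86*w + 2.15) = -1.85*w^4 - 0.34*w^3 - 2.45*w^2 - 6.95*w - 4.19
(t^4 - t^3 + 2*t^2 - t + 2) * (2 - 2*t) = -2*t^5 + 4*t^4 - 6*t^3 + 6*t^2 - 6*t + 4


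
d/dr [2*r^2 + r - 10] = 4*r + 1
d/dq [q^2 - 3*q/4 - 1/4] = 2*q - 3/4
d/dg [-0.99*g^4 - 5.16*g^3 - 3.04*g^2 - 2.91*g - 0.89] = -3.96*g^3 - 15.48*g^2 - 6.08*g - 2.91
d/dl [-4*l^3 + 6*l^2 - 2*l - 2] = -12*l^2 + 12*l - 2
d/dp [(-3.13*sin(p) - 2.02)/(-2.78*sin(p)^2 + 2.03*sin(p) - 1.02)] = (-8.7014*sin(p)^2 - 11.2312*sin(p) + 7.2932)*cos(p)/(7.7284*sin(p)^4 - 11.2868*sin(p)^3 + 9.7921*sin(p)^2 - 4.1412*sin(p) + 1.0404)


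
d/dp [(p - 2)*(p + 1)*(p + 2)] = 3*p^2 + 2*p - 4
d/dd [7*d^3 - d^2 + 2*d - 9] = 21*d^2 - 2*d + 2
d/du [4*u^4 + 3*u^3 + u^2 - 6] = u*(16*u^2 + 9*u + 2)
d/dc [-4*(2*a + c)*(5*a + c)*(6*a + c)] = -208*a^2 - 104*a*c - 12*c^2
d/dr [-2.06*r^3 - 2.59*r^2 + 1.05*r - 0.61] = -6.18*r^2 - 5.18*r + 1.05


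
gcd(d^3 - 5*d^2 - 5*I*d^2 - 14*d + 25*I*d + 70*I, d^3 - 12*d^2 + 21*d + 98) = d^2 - 5*d - 14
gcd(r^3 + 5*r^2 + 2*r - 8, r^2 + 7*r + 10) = r + 2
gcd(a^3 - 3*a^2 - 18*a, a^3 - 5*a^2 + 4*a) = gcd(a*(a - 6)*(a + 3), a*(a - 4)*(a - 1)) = a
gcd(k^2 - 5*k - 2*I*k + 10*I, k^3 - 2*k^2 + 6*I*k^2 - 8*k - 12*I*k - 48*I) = 1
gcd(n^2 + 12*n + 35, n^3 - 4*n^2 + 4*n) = 1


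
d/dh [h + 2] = 1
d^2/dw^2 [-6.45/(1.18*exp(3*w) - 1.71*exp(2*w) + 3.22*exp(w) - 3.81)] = (-6.45*(3.54*exp(2*w) - 3.42*exp(w) + 3.22)*(7.08*exp(2*w) - 6.84*exp(w) + 6.44)*exp(w) + (68.499*exp(2*w) - 44.118*exp(w) + 20.769)*(1.18*exp(3*w) - 1.71*exp(2*w) + 3.22*exp(w) - 3.81))*exp(w)/(1.18*exp(3*w) - 1.71*exp(2*w) + 3.22*exp(w) - 3.81)^3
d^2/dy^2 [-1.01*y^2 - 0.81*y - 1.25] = -2.02000000000000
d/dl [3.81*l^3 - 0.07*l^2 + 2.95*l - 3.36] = 11.43*l^2 - 0.14*l + 2.95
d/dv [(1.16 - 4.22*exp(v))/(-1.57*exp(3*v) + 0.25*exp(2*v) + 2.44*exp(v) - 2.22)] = (-13.2508*exp(3*v) + 6.5186*exp(2*v) - 0.58*exp(v) + 6.538)*exp(v)/(2.4649*exp(6*v) - 0.785*exp(5*v) - 7.5991*exp(4*v) + 8.1908*exp(3*v) + 4.8436*exp(2*v) - 10.8336*exp(v) + 4.9284)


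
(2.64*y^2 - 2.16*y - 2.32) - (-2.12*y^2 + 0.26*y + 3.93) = 4.76*y^2 - 2.42*y - 6.25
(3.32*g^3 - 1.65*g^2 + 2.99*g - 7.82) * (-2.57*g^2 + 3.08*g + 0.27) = -8.5324*g^5 + 14.4661*g^4 - 11.8699*g^3 + 28.8611*g^2 - 23.2783*g - 2.1114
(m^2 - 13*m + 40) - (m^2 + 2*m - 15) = 55 - 15*m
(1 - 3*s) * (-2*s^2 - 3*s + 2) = 6*s^3 + 7*s^2 - 9*s + 2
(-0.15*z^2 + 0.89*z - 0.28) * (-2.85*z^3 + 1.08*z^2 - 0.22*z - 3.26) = 0.4275*z^5 - 2.6985*z^4 + 1.7922*z^3 - 0.00920000000000015*z^2 - 2.8398*z + 0.9128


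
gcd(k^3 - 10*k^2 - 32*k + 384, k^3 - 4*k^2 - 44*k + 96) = k^2 - 2*k - 48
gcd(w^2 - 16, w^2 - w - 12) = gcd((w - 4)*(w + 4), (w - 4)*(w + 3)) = w - 4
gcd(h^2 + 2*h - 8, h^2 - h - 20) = h + 4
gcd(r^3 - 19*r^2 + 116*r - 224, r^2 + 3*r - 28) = r - 4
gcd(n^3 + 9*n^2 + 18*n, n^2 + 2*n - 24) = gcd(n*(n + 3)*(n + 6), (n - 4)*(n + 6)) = n + 6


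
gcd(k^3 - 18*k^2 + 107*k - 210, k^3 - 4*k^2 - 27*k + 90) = k - 6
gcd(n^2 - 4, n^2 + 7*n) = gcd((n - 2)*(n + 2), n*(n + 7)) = 1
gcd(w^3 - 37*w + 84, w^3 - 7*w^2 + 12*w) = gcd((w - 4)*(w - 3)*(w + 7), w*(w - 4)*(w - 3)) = w^2 - 7*w + 12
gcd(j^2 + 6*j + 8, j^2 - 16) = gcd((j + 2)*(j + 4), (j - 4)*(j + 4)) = j + 4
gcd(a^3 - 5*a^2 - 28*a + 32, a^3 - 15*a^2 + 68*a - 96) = a - 8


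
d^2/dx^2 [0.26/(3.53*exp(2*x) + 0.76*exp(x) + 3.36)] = (-(3.6712*exp(x) + 0.1976)*(3.53*exp(2*x) + 0.76*exp(x) + 3.36) + 0.26*(7.06*exp(x) + 0.76)*(14.12*exp(x) + 1.52)*exp(x))*exp(x)/(3.53*exp(2*x) + 0.76*exp(x) + 3.36)^3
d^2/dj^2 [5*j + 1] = 0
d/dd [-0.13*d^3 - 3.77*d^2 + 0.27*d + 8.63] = -0.39*d^2 - 7.54*d + 0.27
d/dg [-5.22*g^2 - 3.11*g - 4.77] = -10.44*g - 3.11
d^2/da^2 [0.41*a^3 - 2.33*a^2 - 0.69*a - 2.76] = 2.46*a - 4.66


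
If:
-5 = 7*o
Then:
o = -5/7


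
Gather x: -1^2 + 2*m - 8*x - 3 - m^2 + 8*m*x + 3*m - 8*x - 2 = -m^2 + 5*m + x*(8*m - 16) - 6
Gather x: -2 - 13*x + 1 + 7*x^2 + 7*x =7*x^2 - 6*x - 1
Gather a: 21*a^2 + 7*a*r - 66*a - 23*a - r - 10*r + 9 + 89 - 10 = 21*a^2 + a*(7*r - 89) - 11*r + 88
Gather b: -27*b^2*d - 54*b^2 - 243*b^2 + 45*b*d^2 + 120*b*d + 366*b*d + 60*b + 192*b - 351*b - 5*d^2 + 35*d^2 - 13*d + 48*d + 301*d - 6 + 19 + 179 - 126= b^2*(-27*d - 297) + b*(45*d^2 + 486*d - 99) + 30*d^2 + 336*d + 66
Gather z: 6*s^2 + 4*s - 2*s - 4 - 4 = 6*s^2 + 2*s - 8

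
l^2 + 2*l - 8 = (l - 2)*(l + 4)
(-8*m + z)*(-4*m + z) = 32*m^2 - 12*m*z + z^2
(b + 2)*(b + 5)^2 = b^3 + 12*b^2 + 45*b + 50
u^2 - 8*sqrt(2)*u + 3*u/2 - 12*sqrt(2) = (u + 3/2)*(u - 8*sqrt(2))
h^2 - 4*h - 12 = (h - 6)*(h + 2)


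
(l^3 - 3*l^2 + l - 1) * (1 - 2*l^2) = -2*l^5 + 6*l^4 - l^3 - l^2 + l - 1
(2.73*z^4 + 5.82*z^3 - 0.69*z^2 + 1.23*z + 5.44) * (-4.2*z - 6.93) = -11.466*z^5 - 43.3629*z^4 - 37.4346*z^3 - 0.384300000000001*z^2 - 31.3719*z - 37.6992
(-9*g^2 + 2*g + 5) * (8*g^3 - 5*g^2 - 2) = -72*g^5 + 61*g^4 + 30*g^3 - 7*g^2 - 4*g - 10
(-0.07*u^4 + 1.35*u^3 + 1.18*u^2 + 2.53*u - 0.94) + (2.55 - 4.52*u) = -0.07*u^4 + 1.35*u^3 + 1.18*u^2 - 1.99*u + 1.61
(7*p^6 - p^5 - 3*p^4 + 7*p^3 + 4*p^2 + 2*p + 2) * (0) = 0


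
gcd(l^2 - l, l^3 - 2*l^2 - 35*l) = l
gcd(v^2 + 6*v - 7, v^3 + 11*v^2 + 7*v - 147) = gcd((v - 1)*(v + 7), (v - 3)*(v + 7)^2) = v + 7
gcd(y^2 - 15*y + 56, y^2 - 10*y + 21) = y - 7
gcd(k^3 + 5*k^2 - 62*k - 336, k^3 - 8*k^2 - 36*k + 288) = k^2 - 2*k - 48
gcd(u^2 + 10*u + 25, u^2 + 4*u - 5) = u + 5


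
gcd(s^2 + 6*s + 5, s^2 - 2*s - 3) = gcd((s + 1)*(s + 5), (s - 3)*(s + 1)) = s + 1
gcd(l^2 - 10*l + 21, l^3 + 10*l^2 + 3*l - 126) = l - 3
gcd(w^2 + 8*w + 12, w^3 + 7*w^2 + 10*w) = w + 2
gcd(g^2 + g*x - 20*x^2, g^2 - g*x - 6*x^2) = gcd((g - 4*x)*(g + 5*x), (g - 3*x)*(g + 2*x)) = 1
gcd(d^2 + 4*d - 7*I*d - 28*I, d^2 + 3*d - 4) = d + 4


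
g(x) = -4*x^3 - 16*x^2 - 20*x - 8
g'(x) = -12*x^2 - 32*x - 20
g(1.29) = -69.01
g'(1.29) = -81.25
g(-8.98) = 1777.96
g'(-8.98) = -700.32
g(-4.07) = 78.04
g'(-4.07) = -88.54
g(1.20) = -61.95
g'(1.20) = -75.68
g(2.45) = -211.86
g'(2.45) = -170.43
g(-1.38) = -0.36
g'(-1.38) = 1.31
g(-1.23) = -0.16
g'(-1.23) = 1.21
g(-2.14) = 0.73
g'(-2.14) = -6.48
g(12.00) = -9464.00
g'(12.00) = -2132.00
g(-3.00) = 16.00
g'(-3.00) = -32.00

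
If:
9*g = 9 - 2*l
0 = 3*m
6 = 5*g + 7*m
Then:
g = 6/5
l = -9/10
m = 0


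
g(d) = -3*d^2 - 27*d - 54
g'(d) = -6*d - 27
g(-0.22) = -48.21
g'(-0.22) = -25.68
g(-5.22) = 5.19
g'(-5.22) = 4.32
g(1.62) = -105.61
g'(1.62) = -36.72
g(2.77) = -151.81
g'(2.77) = -43.62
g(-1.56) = -19.18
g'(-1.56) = -17.64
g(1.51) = -101.61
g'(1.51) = -36.06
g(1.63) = -105.98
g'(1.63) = -36.78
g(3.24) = -172.97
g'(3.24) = -46.44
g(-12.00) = -162.00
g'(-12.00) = 45.00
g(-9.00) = -54.00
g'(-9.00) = 27.00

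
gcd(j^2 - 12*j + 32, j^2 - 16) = j - 4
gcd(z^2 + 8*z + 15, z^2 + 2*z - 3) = z + 3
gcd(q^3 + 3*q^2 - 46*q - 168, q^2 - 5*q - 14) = q - 7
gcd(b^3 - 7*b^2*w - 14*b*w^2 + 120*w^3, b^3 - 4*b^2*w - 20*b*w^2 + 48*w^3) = -b^2 + 2*b*w + 24*w^2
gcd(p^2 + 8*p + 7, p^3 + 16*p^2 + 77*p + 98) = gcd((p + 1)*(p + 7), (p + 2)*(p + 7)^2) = p + 7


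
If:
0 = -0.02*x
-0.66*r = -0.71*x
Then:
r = 0.00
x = 0.00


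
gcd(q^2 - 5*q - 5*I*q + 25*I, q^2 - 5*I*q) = q - 5*I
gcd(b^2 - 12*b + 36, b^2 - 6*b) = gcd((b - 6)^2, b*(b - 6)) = b - 6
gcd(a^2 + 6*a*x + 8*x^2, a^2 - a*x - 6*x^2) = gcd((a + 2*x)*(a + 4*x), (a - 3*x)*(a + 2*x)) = a + 2*x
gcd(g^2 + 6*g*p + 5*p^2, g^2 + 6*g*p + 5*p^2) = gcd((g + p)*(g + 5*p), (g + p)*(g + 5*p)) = g^2 + 6*g*p + 5*p^2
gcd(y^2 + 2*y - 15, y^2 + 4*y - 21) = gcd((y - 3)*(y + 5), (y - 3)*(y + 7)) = y - 3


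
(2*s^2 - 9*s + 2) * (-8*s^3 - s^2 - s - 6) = -16*s^5 + 70*s^4 - 9*s^3 - 5*s^2 + 52*s - 12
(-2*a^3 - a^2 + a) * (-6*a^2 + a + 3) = 12*a^5 + 4*a^4 - 13*a^3 - 2*a^2 + 3*a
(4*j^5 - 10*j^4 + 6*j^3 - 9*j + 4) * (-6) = -24*j^5 + 60*j^4 - 36*j^3 + 54*j - 24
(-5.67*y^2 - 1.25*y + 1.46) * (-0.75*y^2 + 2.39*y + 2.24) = 4.2525*y^4 - 12.6138*y^3 - 16.7833*y^2 + 0.6894*y + 3.2704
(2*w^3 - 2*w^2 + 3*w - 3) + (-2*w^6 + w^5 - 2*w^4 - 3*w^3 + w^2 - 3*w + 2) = -2*w^6 + w^5 - 2*w^4 - w^3 - w^2 - 1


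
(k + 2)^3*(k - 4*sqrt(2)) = k^4 - 4*sqrt(2)*k^3 + 6*k^3 - 24*sqrt(2)*k^2 + 12*k^2 - 48*sqrt(2)*k + 8*k - 32*sqrt(2)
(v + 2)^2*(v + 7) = v^3 + 11*v^2 + 32*v + 28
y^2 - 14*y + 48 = (y - 8)*(y - 6)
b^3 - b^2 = b^2*(b - 1)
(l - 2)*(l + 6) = l^2 + 4*l - 12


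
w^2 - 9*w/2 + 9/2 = (w - 3)*(w - 3/2)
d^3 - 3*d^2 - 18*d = d*(d - 6)*(d + 3)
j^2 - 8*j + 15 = (j - 5)*(j - 3)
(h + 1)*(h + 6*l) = h^2 + 6*h*l + h + 6*l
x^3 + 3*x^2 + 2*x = x*(x + 1)*(x + 2)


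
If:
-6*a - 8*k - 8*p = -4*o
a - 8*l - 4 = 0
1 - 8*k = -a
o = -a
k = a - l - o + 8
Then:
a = -67/14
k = -53/112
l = -123/112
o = 67/14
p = 723/112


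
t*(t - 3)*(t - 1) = t^3 - 4*t^2 + 3*t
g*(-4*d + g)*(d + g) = -4*d^2*g - 3*d*g^2 + g^3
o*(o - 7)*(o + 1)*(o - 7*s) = o^4 - 7*o^3*s - 6*o^3 + 42*o^2*s - 7*o^2 + 49*o*s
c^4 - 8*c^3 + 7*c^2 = c^2*(c - 7)*(c - 1)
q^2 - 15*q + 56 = (q - 8)*(q - 7)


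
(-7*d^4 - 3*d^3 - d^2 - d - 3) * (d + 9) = -7*d^5 - 66*d^4 - 28*d^3 - 10*d^2 - 12*d - 27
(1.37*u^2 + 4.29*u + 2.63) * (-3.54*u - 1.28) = -4.8498*u^3 - 16.9402*u^2 - 14.8014*u - 3.3664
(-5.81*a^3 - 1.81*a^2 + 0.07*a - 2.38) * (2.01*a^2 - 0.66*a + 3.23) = -11.6781*a^5 + 0.1965*a^4 - 17.431*a^3 - 10.6763*a^2 + 1.7969*a - 7.6874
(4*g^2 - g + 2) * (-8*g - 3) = -32*g^3 - 4*g^2 - 13*g - 6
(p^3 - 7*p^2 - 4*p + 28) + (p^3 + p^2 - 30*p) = 2*p^3 - 6*p^2 - 34*p + 28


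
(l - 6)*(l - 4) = l^2 - 10*l + 24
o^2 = o^2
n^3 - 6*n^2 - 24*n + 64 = (n - 8)*(n - 2)*(n + 4)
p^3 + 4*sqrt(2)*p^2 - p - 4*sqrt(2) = (p - 1)*(p + 1)*(p + 4*sqrt(2))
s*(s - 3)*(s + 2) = s^3 - s^2 - 6*s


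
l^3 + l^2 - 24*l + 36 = (l - 3)*(l - 2)*(l + 6)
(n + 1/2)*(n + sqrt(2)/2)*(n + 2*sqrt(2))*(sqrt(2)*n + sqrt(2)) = sqrt(2)*n^4 + 3*sqrt(2)*n^3/2 + 5*n^3 + 5*sqrt(2)*n^2/2 + 15*n^2/2 + 5*n/2 + 3*sqrt(2)*n + sqrt(2)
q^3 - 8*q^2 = q^2*(q - 8)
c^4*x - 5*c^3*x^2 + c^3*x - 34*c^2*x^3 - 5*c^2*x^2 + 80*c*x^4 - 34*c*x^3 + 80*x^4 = (c - 8*x)*(c - 2*x)*(c + 5*x)*(c*x + x)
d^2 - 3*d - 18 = (d - 6)*(d + 3)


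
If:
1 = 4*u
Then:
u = 1/4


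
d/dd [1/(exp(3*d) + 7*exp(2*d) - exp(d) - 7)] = (-3*exp(2*d) - 14*exp(d) + 1)*exp(d)/(exp(3*d) + 7*exp(2*d) - exp(d) - 7)^2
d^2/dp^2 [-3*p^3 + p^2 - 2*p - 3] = 2 - 18*p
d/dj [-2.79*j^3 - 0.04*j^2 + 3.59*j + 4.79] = -8.37*j^2 - 0.08*j + 3.59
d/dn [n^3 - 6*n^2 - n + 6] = 3*n^2 - 12*n - 1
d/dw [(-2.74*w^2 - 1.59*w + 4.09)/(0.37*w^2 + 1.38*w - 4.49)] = (-3.1929*w^2 + 21.5786*w + 1.4949)/(0.1369*w^4 + 1.0212*w^3 - 1.4182*w^2 - 12.3924*w + 20.1601)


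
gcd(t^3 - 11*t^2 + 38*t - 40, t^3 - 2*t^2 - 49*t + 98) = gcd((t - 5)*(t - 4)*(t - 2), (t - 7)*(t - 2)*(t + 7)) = t - 2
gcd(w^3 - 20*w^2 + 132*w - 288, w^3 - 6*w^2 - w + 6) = w - 6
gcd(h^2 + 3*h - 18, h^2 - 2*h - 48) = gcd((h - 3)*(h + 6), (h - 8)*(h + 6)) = h + 6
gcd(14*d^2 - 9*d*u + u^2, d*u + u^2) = 1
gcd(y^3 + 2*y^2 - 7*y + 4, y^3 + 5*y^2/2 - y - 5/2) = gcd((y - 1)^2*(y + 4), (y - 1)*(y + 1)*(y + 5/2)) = y - 1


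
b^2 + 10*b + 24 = (b + 4)*(b + 6)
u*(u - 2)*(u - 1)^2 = u^4 - 4*u^3 + 5*u^2 - 2*u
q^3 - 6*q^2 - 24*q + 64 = (q - 8)*(q - 2)*(q + 4)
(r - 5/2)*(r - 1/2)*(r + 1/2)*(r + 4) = r^4 + 3*r^3/2 - 41*r^2/4 - 3*r/8 + 5/2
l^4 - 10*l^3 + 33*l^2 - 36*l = l*(l - 4)*(l - 3)^2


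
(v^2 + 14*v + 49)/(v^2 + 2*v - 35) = (v + 7)/(v - 5)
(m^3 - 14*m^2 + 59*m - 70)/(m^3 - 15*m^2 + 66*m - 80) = (m - 7)/(m - 8)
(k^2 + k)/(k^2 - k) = (k + 1)/(k - 1)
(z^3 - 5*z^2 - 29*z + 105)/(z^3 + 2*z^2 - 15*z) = (z - 7)/z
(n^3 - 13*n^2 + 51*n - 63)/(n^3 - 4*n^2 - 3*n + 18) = (n - 7)/(n + 2)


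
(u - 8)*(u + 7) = u^2 - u - 56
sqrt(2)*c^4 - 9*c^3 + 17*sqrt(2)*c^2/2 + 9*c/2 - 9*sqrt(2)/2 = (c - 3*sqrt(2))*(c - 3*sqrt(2)/2)*(c - sqrt(2)/2)*(sqrt(2)*c + 1)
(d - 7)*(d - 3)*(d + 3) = d^3 - 7*d^2 - 9*d + 63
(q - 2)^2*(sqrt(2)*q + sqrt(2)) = sqrt(2)*q^3 - 3*sqrt(2)*q^2 + 4*sqrt(2)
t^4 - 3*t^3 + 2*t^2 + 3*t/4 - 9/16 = (t - 3/2)^2*(t - 1/2)*(t + 1/2)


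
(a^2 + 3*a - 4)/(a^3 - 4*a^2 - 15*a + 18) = (a + 4)/(a^2 - 3*a - 18)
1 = 1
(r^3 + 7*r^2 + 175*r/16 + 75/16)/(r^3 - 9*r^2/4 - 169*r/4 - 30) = (r + 5/4)/(r - 8)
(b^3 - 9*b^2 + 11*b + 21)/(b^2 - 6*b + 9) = (b^2 - 6*b - 7)/(b - 3)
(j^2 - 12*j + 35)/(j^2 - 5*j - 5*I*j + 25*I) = (j - 7)/(j - 5*I)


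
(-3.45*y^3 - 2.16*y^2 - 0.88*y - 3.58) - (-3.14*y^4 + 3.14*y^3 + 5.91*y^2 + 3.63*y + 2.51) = 3.14*y^4 - 6.59*y^3 - 8.07*y^2 - 4.51*y - 6.09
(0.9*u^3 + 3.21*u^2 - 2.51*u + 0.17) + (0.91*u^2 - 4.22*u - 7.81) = 0.9*u^3 + 4.12*u^2 - 6.73*u - 7.64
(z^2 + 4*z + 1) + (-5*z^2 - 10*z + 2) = -4*z^2 - 6*z + 3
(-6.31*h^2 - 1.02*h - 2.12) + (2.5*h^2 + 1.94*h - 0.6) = -3.81*h^2 + 0.92*h - 2.72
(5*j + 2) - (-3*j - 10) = 8*j + 12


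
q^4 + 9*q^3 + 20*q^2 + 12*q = q*(q + 1)*(q + 2)*(q + 6)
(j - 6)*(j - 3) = j^2 - 9*j + 18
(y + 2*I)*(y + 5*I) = y^2 + 7*I*y - 10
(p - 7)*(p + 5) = p^2 - 2*p - 35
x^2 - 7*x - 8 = (x - 8)*(x + 1)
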